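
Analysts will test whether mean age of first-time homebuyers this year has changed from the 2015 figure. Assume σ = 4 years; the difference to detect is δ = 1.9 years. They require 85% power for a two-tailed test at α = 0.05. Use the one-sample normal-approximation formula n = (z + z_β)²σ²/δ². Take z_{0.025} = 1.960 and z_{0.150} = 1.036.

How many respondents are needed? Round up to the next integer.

n = 40

n = (z_{α/2} + z_β)² · σ² / δ²
  = (1.960 + 1.036)² · 4² / 1.9²
  = 8.9760 · 16 / 3.61
  = 39.78
Round up → n = 40.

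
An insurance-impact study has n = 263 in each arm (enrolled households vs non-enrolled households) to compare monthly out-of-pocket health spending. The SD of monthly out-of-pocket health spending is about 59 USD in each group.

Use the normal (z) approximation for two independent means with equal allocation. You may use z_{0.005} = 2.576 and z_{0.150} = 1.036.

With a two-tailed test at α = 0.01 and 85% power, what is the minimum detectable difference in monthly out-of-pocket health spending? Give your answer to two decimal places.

δ = (z_{α/2} + z_β) · √((σ₁²+σ₂²)/n)
  = (2.576 + 1.036) · √(6962/263)
  = 3.612 · √26.4715
  = 3.612 · 5.1450
  = 18.5839

Minimum detectable difference ≈ 18.58 USD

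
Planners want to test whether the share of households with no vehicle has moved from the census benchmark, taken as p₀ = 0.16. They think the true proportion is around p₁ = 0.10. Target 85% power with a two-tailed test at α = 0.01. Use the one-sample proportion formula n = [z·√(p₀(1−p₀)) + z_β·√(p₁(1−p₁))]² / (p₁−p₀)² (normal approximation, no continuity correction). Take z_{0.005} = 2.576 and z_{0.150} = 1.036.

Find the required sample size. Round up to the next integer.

n = [z_{α/2}·√(p₀q₀) + z_β·√(p₁q₁)]² / (p₁ − p₀)²
  = [2.576·√(0.16·0.84) + 1.036·√(0.10·0.90)]² / (-0.06)²
  = [2.576·0.3666 + 1.036·0.3000]² / 0.0036
  = [1.2552]² / 0.0036
  = 437.63
Round up → n = 438.

n = 438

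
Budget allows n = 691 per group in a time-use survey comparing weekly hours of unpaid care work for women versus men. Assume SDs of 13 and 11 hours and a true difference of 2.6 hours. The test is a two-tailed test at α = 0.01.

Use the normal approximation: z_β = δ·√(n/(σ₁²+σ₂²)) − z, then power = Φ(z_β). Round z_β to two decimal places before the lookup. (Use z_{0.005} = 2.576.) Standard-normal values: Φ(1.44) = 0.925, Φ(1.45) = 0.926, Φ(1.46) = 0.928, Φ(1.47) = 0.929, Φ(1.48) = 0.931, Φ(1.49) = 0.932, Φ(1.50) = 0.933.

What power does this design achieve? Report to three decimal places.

z_β = δ·√(n/(σ₁²+σ₂²)) − z_{α/2}
    = 2.6 · √(691/290) − 2.576
    = 2.6 · 1.54362 − 2.576
    = 4.0134 − 2.576 = 1.4374 → 1.44
Power = Φ(1.44) = 0.925.

Power ≈ 0.925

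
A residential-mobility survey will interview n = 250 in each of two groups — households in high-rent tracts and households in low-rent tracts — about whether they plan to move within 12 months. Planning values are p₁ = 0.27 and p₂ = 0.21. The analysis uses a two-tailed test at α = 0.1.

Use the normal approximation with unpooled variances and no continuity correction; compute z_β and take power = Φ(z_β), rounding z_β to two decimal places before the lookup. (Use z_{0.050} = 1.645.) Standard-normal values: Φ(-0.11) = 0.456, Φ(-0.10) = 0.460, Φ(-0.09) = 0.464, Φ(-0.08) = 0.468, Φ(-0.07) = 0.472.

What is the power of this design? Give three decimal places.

Power ≈ 0.472

z_β = |p₁−p₂|·√(n/[p₁q₁+p₂q₂]) − z_{α/2}
    = 0.06 · √(250/0.3630) − 1.645
    = 0.06 · 26.2432 − 1.645
    = 1.5746 − 1.645 = -0.0704 → -0.07
Power = Φ(-0.07) = 0.472.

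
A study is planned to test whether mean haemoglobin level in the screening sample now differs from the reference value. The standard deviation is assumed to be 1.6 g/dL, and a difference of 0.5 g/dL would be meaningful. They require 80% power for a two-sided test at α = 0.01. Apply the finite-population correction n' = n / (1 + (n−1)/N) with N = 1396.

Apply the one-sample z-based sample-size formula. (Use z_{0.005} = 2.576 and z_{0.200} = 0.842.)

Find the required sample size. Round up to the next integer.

n = 111

n = (z_{α/2} + z_β)² · σ² / δ²
  = (2.576 + 0.842)² · 1.6² / 0.5²
  = 11.6827 · 2.56 / 0.25
  = 119.63
Finite-population correction (N = 1396): 119.63 / (1 + (119.63 − 1)/1396) = 110.26.
Round up → n = 111.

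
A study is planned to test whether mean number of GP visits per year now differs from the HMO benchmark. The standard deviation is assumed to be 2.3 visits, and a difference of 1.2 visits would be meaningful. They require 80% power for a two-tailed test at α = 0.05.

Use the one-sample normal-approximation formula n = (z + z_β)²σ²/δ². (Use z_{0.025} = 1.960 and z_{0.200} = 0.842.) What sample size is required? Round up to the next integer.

n = 29

n = (z_{α/2} + z_β)² · σ² / δ²
  = (1.960 + 0.842)² · 2.3² / 1.2²
  = 7.8512 · 5.29 / 1.44
  = 28.84
Round up → n = 29.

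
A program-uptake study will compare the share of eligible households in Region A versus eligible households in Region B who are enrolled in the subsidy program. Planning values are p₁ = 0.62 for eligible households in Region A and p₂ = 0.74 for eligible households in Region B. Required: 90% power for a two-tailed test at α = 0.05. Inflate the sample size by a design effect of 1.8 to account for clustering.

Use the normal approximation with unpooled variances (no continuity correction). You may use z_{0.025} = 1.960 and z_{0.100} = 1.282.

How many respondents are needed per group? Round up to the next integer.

n = 563 per group

n = (z_{α/2} + z_β)² · [p₁(1−p₁) + p₂(1−p₂)] / (p₁ − p₂)²
  = (1.960 + 1.282)² · (0.62·0.38 + 0.74·0.26) / (-0.12)²
  = (3.242)² · (0.2356 + 0.1924) / 0.0144
  = 10.5106 · 0.4280 / 0.0144
  = 312.40
Design effect: 1.8 × 312.40 = 562.32.
Round up → n = 563 per group.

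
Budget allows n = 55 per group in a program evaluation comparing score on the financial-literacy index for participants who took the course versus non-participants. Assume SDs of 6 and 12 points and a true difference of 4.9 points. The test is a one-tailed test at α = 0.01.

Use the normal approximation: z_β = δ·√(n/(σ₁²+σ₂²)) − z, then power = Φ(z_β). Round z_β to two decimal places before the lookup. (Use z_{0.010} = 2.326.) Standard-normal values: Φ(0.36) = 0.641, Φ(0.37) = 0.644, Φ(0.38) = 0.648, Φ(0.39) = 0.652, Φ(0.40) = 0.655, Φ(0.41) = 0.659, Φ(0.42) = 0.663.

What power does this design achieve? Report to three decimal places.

z_β = δ·√(n/(σ₁²+σ₂²)) − z_α
    = 4.9 · √(55/180) − 2.326
    = 4.9 · 0.55277 − 2.326
    = 2.7086 − 2.326 = 0.3826 → 0.38
Power = Φ(0.38) = 0.648.

Power ≈ 0.648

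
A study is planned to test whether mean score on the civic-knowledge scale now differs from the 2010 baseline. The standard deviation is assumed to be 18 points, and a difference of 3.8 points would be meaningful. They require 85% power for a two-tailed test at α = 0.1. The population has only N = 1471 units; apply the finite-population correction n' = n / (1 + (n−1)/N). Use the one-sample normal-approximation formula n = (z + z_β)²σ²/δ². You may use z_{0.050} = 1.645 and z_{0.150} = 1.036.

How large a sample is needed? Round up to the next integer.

n = 146

n = (z_{α/2} + z_β)² · σ² / δ²
  = (1.645 + 1.036)² · 18² / 3.8²
  = 7.1878 · 324 / 14.44
  = 161.28
Finite-population correction (N = 1471): 161.28 / (1 + (161.28 − 1)/1471) = 145.43.
Round up → n = 146.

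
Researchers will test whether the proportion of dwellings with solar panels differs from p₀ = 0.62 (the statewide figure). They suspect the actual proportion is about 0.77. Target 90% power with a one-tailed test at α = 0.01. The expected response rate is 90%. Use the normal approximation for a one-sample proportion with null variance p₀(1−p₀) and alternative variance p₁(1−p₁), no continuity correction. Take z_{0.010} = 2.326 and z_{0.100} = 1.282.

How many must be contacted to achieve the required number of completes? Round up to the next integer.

n = 138

n = [z_α·√(p₀q₀) + z_β·√(p₁q₁)]² / (p₁ − p₀)²
  = [2.326·√(0.62·0.38) + 1.282·√(0.77·0.23)]² / (0.15)²
  = [2.326·0.4854 + 1.282·0.4208]² / 0.0225
  = [1.6685]² / 0.0225
  = 123.73
Adjust for 90% response: 123.73 / 0.90 = 137.48.
Round up → n = 138.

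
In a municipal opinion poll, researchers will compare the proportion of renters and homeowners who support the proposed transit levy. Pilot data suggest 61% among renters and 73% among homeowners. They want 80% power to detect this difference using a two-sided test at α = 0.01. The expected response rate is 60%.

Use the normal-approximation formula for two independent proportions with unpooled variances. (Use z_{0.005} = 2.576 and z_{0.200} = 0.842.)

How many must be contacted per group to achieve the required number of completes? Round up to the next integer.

n = 589 per group

n = (z_{α/2} + z_β)² · [p₁(1−p₁) + p₂(1−p₂)] / (p₁ − p₂)²
  = (2.576 + 0.842)² · (0.61·0.39 + 0.73·0.27) / (-0.12)²
  = (3.418)² · (0.2379 + 0.1971) / 0.0144
  = 11.6827 · 0.4350 / 0.0144
  = 352.92
Adjust for 60% response: 352.92 / 0.60 = 588.19.
Round up → n = 589 per group.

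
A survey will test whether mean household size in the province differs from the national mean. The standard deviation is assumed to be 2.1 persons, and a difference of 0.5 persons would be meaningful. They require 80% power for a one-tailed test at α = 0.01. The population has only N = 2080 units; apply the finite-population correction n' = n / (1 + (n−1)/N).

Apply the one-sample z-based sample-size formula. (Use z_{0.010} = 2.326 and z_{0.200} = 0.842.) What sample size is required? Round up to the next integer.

n = (z_α + z_β)² · σ² / δ²
  = (2.326 + 0.842)² · 2.1² / 0.5²
  = 10.0362 · 4.41 / 0.25
  = 177.04
Finite-population correction (N = 2080): 177.04 / (1 + (177.04 − 1)/2080) = 163.22.
Round up → n = 164.

n = 164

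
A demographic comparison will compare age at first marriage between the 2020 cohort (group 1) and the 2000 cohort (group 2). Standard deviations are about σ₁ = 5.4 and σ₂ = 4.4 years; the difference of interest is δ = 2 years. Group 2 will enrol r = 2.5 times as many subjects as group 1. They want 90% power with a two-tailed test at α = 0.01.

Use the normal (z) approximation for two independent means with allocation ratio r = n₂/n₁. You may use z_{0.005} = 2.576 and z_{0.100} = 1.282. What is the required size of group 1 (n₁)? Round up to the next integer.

n₁ = 138

n₁ = (z_{α/2} + z_β)² · (σ₁² + σ₂²/r) / δ²
   = (2.576 + 1.282)² · (5.4² + 4.4²/2.5) / 2²
   = 14.8842 · (29.16 + 7.744) / 4
   = 14.8842 · 36.904 / 4
   = 137.32
Round up → n₁ = 138; n₂ = r·n₁ = 2.5 × 138 = 345.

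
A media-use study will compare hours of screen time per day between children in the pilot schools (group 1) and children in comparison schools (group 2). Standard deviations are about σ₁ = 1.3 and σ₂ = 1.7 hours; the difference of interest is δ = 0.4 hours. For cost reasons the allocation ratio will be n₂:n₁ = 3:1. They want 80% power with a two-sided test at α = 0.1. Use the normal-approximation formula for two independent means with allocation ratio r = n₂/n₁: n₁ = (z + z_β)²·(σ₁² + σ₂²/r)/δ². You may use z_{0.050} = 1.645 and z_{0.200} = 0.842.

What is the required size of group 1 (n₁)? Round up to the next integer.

n₁ = (z_{α/2} + z_β)² · (σ₁² + σ₂²/r) / δ²
   = (1.645 + 0.842)² · (1.3² + 1.7²/3) / 0.4²
   = 6.1852 · (1.69 + 0.96333) / 0.16
   = 6.1852 · 2.6533 / 0.16
   = 102.57
Round up → n₁ = 103; n₂ = r·n₁ = 3 × 103 = 309.

n₁ = 103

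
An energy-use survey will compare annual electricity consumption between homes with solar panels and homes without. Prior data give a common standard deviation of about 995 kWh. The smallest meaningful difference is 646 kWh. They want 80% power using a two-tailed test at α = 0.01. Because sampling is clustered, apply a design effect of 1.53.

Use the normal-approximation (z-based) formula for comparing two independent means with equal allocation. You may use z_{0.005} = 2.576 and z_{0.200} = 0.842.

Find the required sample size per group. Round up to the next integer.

n = (z_{α/2} + z_β)² · (σ₁² + σ₂²) / δ²
  = (2.576 + 0.842)² · (2·995² = 1980050) / 646²
  = 11.6827 · 1980050 / 417316
  = 55.43
Design effect: 1.53 × 55.43 = 84.81.
Round up → n = 85 per group.

n = 85 per group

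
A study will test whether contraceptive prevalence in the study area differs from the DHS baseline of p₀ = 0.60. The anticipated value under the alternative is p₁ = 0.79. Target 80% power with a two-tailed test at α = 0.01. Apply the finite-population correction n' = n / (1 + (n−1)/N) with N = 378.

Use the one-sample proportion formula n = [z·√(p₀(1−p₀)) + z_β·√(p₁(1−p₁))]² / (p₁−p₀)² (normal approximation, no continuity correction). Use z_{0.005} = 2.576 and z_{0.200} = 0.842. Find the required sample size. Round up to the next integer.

n = [z_{α/2}·√(p₀q₀) + z_β·√(p₁q₁)]² / (p₁ − p₀)²
  = [2.576·√(0.60·0.40) + 0.842·√(0.79·0.21)]² / (0.19)²
  = [2.576·0.4899 + 0.842·0.4073]² / 0.0361
  = [1.6049]² / 0.0361
  = 71.35
Finite-population correction (N = 378): 71.35 / (1 + (71.35 − 1)/378) = 60.16.
Round up → n = 61.

n = 61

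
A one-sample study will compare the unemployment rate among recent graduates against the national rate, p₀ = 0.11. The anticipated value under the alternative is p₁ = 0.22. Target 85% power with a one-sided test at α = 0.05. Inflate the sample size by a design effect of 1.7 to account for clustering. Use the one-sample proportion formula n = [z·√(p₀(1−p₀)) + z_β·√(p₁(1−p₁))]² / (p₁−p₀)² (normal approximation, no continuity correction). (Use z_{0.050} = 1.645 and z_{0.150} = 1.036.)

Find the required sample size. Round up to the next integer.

n = [z_α·√(p₀q₀) + z_β·√(p₁q₁)]² / (p₁ − p₀)²
  = [1.645·√(0.11·0.89) + 1.036·√(0.22·0.78)]² / (0.11)²
  = [1.645·0.3129 + 1.036·0.4142]² / 0.0121
  = [0.9439]² / 0.0121
  = 73.63
Design effect: 1.7 × 73.63 = 125.16.
Round up → n = 126.

n = 126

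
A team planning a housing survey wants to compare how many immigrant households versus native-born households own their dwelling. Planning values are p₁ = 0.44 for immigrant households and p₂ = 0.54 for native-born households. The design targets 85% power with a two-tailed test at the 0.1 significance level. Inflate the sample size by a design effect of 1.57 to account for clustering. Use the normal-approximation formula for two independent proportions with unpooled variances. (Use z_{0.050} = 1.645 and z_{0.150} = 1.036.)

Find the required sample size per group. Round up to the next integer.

n = 559 per group

n = (z_{α/2} + z_β)² · [p₁(1−p₁) + p₂(1−p₂)] / (p₁ − p₂)²
  = (1.645 + 1.036)² · (0.44·0.56 + 0.54·0.46) / (-0.10)²
  = (2.681)² · (0.2464 + 0.2484) / 0.0100
  = 7.1878 · 0.4948 / 0.0100
  = 355.65
Design effect: 1.57 × 355.65 = 558.37.
Round up → n = 559 per group.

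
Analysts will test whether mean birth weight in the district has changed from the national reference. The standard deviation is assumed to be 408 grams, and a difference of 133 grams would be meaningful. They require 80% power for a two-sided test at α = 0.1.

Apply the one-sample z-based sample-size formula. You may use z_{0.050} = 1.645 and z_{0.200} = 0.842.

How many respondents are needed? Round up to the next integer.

n = 59

n = (z_{α/2} + z_β)² · σ² / δ²
  = (1.645 + 0.842)² · 408² / 133²
  = 6.1852 · 166464 / 17689
  = 58.21
Round up → n = 59.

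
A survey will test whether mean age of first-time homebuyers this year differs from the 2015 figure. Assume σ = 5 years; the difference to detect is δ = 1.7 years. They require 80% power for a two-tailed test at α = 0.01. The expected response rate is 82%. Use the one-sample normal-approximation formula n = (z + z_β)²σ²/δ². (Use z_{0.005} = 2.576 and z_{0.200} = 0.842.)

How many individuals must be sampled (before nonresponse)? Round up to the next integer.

n = 124

n = (z_{α/2} + z_β)² · σ² / δ²
  = (2.576 + 0.842)² · 5² / 1.7²
  = 11.6827 · 25 / 2.89
  = 101.06
Adjust for 82% response: 101.06 / 0.82 = 123.25.
Round up → n = 124.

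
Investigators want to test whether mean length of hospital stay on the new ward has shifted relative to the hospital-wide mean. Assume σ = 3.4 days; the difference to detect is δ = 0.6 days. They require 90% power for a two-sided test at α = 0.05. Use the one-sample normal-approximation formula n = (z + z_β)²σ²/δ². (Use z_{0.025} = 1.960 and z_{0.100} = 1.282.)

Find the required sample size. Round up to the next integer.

n = (z_{α/2} + z_β)² · σ² / δ²
  = (1.960 + 1.282)² · 3.4² / 0.6²
  = 10.5106 · 11.56 / 0.36
  = 337.51
Round up → n = 338.

n = 338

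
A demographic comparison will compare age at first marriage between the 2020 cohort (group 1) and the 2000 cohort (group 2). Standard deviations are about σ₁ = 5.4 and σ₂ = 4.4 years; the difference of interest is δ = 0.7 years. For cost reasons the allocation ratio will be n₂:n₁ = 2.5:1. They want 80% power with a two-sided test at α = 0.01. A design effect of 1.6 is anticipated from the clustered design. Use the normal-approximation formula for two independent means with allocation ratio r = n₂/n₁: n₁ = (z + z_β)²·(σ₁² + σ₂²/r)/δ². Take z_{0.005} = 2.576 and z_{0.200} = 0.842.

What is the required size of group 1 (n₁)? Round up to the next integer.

n₁ = 1408

n₁ = (z_{α/2} + z_β)² · (σ₁² + σ₂²/r) / δ²
   = (2.576 + 0.842)² · (5.4² + 4.4²/2.5) / 0.7²
   = 11.6827 · (29.16 + 7.744) / 0.49
   = 11.6827 · 36.904 / 0.49
   = 879.88
Design effect: 1.6 × 879.88 = 1407.80.
Round up → n₁ = 1408; n₂ = r·n₁ = 2.5 × 1408 = 3520.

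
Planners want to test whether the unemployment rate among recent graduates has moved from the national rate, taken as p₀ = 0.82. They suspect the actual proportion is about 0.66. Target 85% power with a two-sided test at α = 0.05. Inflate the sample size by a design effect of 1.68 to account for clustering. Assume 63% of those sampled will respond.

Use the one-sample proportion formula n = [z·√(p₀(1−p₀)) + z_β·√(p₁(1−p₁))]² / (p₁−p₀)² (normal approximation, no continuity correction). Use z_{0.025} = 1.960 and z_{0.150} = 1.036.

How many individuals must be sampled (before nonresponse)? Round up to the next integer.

n = 162

n = [z_{α/2}·√(p₀q₀) + z_β·√(p₁q₁)]² / (p₁ − p₀)²
  = [1.960·√(0.82·0.18) + 1.036·√(0.66·0.34)]² / (-0.16)²
  = [1.960·0.3842 + 1.036·0.4737]² / 0.0256
  = [1.2438]² / 0.0256
  = 60.43
Design effect: 1.68 × 60.43 = 101.52.
Adjust for 63% response: 101.52 / 0.63 = 161.14.
Round up → n = 162.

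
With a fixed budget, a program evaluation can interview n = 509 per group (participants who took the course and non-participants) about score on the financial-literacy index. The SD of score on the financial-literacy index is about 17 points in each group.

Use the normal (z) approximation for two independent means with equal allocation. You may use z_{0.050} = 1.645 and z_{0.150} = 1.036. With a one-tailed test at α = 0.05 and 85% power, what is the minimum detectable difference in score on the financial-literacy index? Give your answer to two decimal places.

δ = (z_α + z_β) · √((σ₁²+σ₂²)/n)
  = (1.645 + 1.036) · √(578/509)
  = 2.681 · √1.1356
  = 2.681 · 1.0656
  = 2.8569

Minimum detectable difference ≈ 2.86 points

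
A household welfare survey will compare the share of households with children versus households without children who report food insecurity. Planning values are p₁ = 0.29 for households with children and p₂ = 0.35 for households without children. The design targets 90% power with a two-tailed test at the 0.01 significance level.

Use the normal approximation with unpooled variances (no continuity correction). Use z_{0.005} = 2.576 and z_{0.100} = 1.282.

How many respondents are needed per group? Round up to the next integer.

n = (z_{α/2} + z_β)² · [p₁(1−p₁) + p₂(1−p₂)] / (p₁ − p₂)²
  = (2.576 + 1.282)² · (0.29·0.71 + 0.35·0.65) / (-0.06)²
  = (3.858)² · (0.2059 + 0.2275) / 0.0036
  = 14.8842 · 0.4334 / 0.0036
  = 1791.89
Round up → n = 1792 per group.

n = 1792 per group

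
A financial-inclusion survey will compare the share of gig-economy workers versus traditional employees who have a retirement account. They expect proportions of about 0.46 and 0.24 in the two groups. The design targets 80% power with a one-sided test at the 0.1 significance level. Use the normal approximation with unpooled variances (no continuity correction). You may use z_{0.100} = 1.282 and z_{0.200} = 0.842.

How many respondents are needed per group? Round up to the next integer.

n = 41 per group

n = (z_α + z_β)² · [p₁(1−p₁) + p₂(1−p₂)] / (p₁ − p₂)²
  = (1.282 + 0.842)² · (0.46·0.54 + 0.24·0.76) / (0.22)²
  = (2.124)² · (0.2484 + 0.1824) / 0.0484
  = 4.5114 · 0.4308 / 0.0484
  = 40.15
Round up → n = 41 per group.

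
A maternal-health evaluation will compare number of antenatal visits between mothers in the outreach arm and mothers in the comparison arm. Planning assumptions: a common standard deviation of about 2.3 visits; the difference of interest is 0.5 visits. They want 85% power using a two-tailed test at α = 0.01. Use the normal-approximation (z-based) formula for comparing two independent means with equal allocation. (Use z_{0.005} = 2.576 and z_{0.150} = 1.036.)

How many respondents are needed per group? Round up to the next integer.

n = (z_{α/2} + z_β)² · (σ₁² + σ₂²) / δ²
  = (2.576 + 1.036)² · (2·2.3² = 10.58) / 0.5²
  = 13.0465 · 10.58 / 0.25
  = 552.13
Round up → n = 553 per group.

n = 553 per group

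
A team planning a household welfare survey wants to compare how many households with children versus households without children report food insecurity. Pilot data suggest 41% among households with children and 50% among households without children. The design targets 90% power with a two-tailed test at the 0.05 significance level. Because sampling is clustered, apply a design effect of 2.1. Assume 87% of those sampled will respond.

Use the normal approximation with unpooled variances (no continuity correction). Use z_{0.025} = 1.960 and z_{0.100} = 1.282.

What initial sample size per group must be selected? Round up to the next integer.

n = (z_{α/2} + z_β)² · [p₁(1−p₁) + p₂(1−p₂)] / (p₁ − p₂)²
  = (1.960 + 1.282)² · (0.41·0.59 + 0.50·0.50) / (-0.09)²
  = (3.242)² · (0.2419 + 0.2500) / 0.0081
  = 10.5106 · 0.4919 / 0.0081
  = 638.29
Design effect: 2.1 × 638.29 = 1340.41.
Adjust for 87% response: 1340.41 / 0.87 = 1540.70.
Round up → n = 1541 per group.

n = 1541 per group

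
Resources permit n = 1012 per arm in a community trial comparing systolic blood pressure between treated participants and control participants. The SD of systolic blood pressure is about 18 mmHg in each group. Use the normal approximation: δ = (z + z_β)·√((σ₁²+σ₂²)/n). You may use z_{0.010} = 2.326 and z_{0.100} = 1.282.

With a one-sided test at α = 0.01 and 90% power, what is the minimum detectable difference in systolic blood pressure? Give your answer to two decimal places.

δ = (z_α + z_β) · √((σ₁²+σ₂²)/n)
  = (2.326 + 1.282) · √(648/1012)
  = 3.608 · √0.64032
  = 3.608 · 0.8002
  = 2.8871

Minimum detectable difference ≈ 2.89 mmHg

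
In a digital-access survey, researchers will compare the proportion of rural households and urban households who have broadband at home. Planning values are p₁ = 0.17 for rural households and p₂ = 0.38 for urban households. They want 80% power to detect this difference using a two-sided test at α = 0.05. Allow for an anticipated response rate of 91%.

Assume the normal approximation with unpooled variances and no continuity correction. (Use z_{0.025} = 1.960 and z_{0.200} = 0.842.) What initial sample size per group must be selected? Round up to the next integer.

n = (z_{α/2} + z_β)² · [p₁(1−p₁) + p₂(1−p₂)] / (p₁ − p₂)²
  = (1.960 + 0.842)² · (0.17·0.83 + 0.38·0.62) / (-0.21)²
  = (2.802)² · (0.1411 + 0.2356) / 0.0441
  = 7.8512 · 0.3767 / 0.0441
  = 67.06
Adjust for 91% response: 67.06 / 0.91 = 73.70.
Round up → n = 74 per group.

n = 74 per group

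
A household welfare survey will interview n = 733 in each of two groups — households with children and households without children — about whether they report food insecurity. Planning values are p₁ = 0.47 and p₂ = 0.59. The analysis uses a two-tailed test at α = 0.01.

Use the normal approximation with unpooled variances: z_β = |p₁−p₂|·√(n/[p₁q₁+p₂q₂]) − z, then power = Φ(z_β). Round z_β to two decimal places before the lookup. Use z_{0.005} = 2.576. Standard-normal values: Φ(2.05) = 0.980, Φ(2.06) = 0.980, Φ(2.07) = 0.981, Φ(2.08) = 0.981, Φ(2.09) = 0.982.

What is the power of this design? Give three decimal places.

Power ≈ 0.980

z_β = |p₁−p₂|·√(n/[p₁q₁+p₂q₂]) − z_{α/2}
    = 0.12 · √(733/0.4910) − 2.576
    = 0.12 · 38.6377 − 2.576
    = 4.6365 − 2.576 = 2.0605 → 2.06
Power = Φ(2.06) = 0.980.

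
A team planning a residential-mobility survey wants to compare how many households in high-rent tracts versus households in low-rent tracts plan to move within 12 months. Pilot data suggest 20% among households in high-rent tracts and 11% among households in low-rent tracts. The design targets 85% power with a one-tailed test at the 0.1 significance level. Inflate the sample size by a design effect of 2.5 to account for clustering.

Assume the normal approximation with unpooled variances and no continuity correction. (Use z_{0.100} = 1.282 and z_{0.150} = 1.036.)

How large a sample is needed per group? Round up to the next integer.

n = 428 per group

n = (z_α + z_β)² · [p₁(1−p₁) + p₂(1−p₂)] / (p₁ − p₂)²
  = (1.282 + 1.036)² · (0.20·0.80 + 0.11·0.89) / (0.09)²
  = (2.318)² · (0.1600 + 0.0979) / 0.0081
  = 5.3731 · 0.2579 / 0.0081
  = 171.08
Design effect: 2.5 × 171.08 = 427.69.
Round up → n = 428 per group.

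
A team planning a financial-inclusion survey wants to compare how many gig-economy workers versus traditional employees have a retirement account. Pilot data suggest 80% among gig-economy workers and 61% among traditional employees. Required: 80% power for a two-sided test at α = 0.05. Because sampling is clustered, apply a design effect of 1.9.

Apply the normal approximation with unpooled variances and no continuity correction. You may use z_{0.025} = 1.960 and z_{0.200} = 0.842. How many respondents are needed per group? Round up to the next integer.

n = (z_{α/2} + z_β)² · [p₁(1−p₁) + p₂(1−p₂)] / (p₁ − p₂)²
  = (1.960 + 0.842)² · (0.80·0.20 + 0.61·0.39) / (0.19)²
  = (2.802)² · (0.1600 + 0.2379) / 0.0361
  = 7.8512 · 0.3979 / 0.0361
  = 86.54
Design effect: 1.9 × 86.54 = 164.42.
Round up → n = 165 per group.

n = 165 per group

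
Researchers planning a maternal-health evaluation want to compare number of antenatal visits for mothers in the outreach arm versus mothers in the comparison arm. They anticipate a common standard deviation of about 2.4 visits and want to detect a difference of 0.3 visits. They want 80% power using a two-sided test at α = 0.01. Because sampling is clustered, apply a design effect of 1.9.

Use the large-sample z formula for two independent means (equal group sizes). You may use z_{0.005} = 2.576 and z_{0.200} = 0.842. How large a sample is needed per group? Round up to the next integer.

n = 2842 per group

n = (z_{α/2} + z_β)² · (σ₁² + σ₂²) / δ²
  = (2.576 + 0.842)² · (2·2.4² = 11.52) / 0.3²
  = 11.6827 · 11.52 / 0.09
  = 1495.39
Design effect: 1.9 × 1495.39 = 2841.24.
Round up → n = 2842 per group.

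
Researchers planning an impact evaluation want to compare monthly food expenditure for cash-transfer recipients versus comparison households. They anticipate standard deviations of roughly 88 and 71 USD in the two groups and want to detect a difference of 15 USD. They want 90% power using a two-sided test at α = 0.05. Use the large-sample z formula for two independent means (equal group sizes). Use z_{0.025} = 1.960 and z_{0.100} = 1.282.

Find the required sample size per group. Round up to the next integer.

n = 598 per group

n = (z_{α/2} + z_β)² · (σ₁² + σ₂²) / δ²
  = (1.960 + 1.282)² · (88² + 71² = 12785) / 15²
  = 10.5106 · 12785 / 225
  = 597.23
Round up → n = 598 per group.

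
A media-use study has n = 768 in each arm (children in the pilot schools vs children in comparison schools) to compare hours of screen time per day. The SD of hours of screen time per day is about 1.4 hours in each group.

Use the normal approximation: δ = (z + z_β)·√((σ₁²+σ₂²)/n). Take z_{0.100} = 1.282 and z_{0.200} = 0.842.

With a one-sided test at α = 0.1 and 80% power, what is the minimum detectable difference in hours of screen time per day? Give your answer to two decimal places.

δ = (z_α + z_β) · √((σ₁²+σ₂²)/n)
  = (1.282 + 0.842) · √(3.92/768)
  = 2.124 · √0.0051
  = 2.124 · 0.0714
  = 0.1517

Minimum detectable difference ≈ 0.15 hours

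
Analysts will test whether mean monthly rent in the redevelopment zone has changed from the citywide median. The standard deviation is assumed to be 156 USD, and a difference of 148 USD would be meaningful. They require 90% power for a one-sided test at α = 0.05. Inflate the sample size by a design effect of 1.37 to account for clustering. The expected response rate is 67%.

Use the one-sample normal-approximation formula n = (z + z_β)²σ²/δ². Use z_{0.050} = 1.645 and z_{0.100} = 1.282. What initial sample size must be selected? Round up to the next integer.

n = (z_α + z_β)² · σ² / δ²
  = (1.645 + 1.282)² · 156² / 148²
  = 8.5673 · 24336 / 21904
  = 9.52
Design effect: 1.37 × 9.52 = 13.04.
Adjust for 67% response: 13.04 / 0.67 = 19.46.
Round up → n = 20.

n = 20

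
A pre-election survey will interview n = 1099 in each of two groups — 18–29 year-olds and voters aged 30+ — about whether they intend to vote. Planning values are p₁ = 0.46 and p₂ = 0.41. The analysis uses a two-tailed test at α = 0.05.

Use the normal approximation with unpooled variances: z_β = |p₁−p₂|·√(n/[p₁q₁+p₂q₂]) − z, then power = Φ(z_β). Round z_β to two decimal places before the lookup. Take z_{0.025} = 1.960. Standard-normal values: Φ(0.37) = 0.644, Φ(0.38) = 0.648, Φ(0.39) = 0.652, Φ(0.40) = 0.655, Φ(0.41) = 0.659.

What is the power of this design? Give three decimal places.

Power ≈ 0.659

z_β = |p₁−p₂|·√(n/[p₁q₁+p₂q₂]) − z_{α/2}
    = 0.05 · √(1099/0.4903) − 1.960
    = 0.05 · 47.3443 − 1.960
    = 2.3672 − 1.960 = 0.4072 → 0.41
Power = Φ(0.41) = 0.659.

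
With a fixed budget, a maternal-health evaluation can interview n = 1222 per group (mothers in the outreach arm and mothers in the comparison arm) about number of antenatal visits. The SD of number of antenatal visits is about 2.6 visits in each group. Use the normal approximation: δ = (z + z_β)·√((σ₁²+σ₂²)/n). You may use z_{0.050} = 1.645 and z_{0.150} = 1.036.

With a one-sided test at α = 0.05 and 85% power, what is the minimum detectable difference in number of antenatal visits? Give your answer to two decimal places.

δ = (z_α + z_β) · √((σ₁²+σ₂²)/n)
  = (1.645 + 1.036) · √(13.52/1222)
  = 2.681 · √0.01106
  = 2.681 · 0.1052
  = 0.2820

Minimum detectable difference ≈ 0.28 visits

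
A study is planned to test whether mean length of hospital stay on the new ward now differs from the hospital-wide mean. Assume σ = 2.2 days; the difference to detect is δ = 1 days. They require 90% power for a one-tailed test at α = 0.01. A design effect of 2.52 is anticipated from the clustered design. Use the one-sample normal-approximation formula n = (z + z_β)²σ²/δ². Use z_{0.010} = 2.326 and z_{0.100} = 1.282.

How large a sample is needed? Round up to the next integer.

n = 159

n = (z_α + z_β)² · σ² / δ²
  = (2.326 + 1.282)² · 2.2² / 1²
  = 13.0177 · 4.84 / 1
  = 63.01
Design effect: 2.52 × 63.01 = 158.77.
Round up → n = 159.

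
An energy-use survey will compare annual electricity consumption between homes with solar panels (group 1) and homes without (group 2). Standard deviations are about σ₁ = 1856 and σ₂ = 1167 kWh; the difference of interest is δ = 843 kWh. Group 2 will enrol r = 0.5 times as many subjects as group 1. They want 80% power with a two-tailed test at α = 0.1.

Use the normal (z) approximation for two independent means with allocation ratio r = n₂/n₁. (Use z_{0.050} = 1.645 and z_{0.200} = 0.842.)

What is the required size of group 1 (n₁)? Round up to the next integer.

n₁ = 54

n₁ = (z_{α/2} + z_β)² · (σ₁² + σ₂²/r) / δ²
   = (1.645 + 0.842)² · (1856² + 1167²/0.5) / 843²
   = 6.1852 · (3444736 + 2723778) / 710649
   = 6.1852 · 6168514 / 710649
   = 53.69
Round up → n₁ = 54; n₂ = r·n₁ = 0.5 × 54 = 27.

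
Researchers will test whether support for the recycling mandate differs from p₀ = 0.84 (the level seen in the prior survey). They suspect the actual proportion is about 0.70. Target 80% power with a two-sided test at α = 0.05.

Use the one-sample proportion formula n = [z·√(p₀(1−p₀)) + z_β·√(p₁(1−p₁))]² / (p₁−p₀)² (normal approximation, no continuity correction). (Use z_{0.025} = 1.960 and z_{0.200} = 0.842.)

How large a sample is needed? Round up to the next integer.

n = [z_{α/2}·√(p₀q₀) + z_β·√(p₁q₁)]² / (p₁ − p₀)²
  = [1.960·√(0.84·0.16) + 0.842·√(0.70·0.30)]² / (-0.14)²
  = [1.960·0.3666 + 0.842·0.4583]² / 0.0196
  = [1.1044]² / 0.0196
  = 62.23
Round up → n = 63.

n = 63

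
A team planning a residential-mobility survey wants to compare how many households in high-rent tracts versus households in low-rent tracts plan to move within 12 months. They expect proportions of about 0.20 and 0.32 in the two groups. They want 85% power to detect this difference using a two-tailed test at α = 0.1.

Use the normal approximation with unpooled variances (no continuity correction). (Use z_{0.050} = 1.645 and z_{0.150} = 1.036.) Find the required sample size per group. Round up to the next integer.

n = 189 per group

n = (z_{α/2} + z_β)² · [p₁(1−p₁) + p₂(1−p₂)] / (p₁ − p₂)²
  = (1.645 + 1.036)² · (0.20·0.80 + 0.32·0.68) / (-0.12)²
  = (2.681)² · (0.1600 + 0.2176) / 0.0144
  = 7.1878 · 0.3776 / 0.0144
  = 188.48
Round up → n = 189 per group.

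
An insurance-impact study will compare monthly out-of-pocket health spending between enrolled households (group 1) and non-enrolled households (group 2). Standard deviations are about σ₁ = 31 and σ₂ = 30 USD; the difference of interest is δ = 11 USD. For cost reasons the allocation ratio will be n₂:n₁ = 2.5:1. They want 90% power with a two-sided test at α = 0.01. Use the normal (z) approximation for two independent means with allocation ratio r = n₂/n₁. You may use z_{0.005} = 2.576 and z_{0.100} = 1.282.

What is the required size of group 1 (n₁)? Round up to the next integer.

n₁ = 163

n₁ = (z_{α/2} + z_β)² · (σ₁² + σ₂²/r) / δ²
   = (2.576 + 1.282)² · (31² + 30²/2.5) / 11²
   = 14.8842 · (961 + 360) / 121
   = 14.8842 · 1321 / 121
   = 162.50
Round up → n₁ = 163; n₂ = r·n₁ = 2.5 × 163 = 408.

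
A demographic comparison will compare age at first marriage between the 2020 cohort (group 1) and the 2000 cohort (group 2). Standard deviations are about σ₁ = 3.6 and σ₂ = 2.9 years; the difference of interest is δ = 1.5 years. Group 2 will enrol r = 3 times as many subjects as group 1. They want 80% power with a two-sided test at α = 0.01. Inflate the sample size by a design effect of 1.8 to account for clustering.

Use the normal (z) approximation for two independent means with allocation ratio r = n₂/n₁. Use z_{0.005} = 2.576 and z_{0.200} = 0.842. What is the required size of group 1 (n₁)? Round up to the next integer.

n₁ = (z_{α/2} + z_β)² · (σ₁² + σ₂²/r) / δ²
   = (2.576 + 0.842)² · (3.6² + 2.9²/3) / 1.5²
   = 11.6827 · (12.96 + 2.8033) / 2.25
   = 11.6827 · 15.7633 / 2.25
   = 81.85
Design effect: 1.8 × 81.85 = 147.33.
Round up → n₁ = 148; n₂ = r·n₁ = 3 × 148 = 444.

n₁ = 148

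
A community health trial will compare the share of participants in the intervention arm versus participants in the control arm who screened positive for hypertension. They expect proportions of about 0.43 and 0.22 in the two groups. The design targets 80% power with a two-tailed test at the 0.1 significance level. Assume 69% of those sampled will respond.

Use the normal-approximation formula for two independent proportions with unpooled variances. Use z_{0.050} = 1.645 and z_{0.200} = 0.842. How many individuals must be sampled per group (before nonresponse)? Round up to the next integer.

n = 85 per group

n = (z_{α/2} + z_β)² · [p₁(1−p₁) + p₂(1−p₂)] / (p₁ − p₂)²
  = (1.645 + 0.842)² · (0.43·0.57 + 0.22·0.78) / (0.21)²
  = (2.487)² · (0.2451 + 0.1716) / 0.0441
  = 6.1852 · 0.4167 / 0.0441
  = 58.44
Adjust for 69% response: 58.44 / 0.69 = 84.70.
Round up → n = 85 per group.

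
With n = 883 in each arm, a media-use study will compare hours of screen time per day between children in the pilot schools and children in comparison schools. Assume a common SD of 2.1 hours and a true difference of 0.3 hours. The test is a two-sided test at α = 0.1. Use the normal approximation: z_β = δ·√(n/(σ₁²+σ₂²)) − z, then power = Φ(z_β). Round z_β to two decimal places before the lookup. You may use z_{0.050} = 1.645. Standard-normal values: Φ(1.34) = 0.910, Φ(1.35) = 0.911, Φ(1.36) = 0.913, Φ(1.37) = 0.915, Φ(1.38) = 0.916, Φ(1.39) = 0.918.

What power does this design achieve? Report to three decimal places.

Power ≈ 0.913

z_β = δ·√(n/(σ₁²+σ₂²)) − z_{α/2}
    = 0.3 · √(883/8.82) − 1.645
    = 0.3 · 10.00567 − 1.645
    = 3.0017 − 1.645 = 1.3567 → 1.36
Power = Φ(1.36) = 0.913.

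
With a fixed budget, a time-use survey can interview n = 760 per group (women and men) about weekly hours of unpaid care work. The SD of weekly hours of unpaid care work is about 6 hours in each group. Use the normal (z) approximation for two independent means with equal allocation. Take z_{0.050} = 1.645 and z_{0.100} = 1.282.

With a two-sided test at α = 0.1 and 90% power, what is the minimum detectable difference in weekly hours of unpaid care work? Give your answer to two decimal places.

Minimum detectable difference ≈ 0.90 hours

δ = (z_{α/2} + z_β) · √((σ₁²+σ₂²)/n)
  = (1.645 + 1.282) · √(72/760)
  = 2.927 · √0.09474
  = 2.927 · 0.3078
  = 0.9009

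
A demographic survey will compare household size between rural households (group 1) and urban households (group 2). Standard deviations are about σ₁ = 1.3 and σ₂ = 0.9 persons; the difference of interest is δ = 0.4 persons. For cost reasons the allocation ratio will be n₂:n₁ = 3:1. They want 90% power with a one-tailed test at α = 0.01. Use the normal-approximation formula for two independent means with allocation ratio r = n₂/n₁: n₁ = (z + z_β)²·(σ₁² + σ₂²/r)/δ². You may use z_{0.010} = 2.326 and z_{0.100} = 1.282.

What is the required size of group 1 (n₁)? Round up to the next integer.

n₁ = 160

n₁ = (z_α + z_β)² · (σ₁² + σ₂²/r) / δ²
   = (2.326 + 1.282)² · (1.3² + 0.9²/3) / 0.4²
   = 13.0177 · (1.69 + 0.27) / 0.16
   = 13.0177 · 1.96 / 0.16
   = 159.47
Round up → n₁ = 160; n₂ = r·n₁ = 3 × 160 = 480.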